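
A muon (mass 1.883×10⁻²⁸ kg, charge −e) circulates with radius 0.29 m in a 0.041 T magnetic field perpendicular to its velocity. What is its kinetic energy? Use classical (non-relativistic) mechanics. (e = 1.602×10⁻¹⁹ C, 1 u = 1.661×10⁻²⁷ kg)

KE ≈ 9.6×10⁻¹⁵ J

v = |q|Br/m, then KE = ½mv² = (qBr)²/(2m).
v = (1.602×10⁻¹⁹)(0.041)(0.29)/1.883×10⁻²⁸ ≈ 1.012×10⁷ m/s.
KE = ½(1.883×10⁻²⁸)(1.012×10⁷)² ≈ 9.6×10⁻¹⁵ J.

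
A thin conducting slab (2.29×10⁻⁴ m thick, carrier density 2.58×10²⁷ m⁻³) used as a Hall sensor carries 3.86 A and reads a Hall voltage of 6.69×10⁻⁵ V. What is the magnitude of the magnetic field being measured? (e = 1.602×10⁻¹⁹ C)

From V_H = IB/(n e t), B = V_H n e t / I.
B = (6.69×10⁻⁵)(2.58×10²⁷)(1.602×10⁻¹⁹)(2.29×10⁻⁴)/3.86 ≈ 1.64 T.

B ≈ 1.64 T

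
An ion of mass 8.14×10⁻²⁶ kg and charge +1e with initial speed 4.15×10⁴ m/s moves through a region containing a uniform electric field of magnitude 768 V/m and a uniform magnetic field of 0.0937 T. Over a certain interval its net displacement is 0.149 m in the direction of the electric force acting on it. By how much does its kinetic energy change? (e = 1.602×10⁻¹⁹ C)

ΔKE ≈ 1.83×10⁻¹⁷ J

The magnetic force is always ⟂ v and does no work; only the electric force changes KE.
ΔKE = F_E · d = |q|E d = (1.602×10⁻¹⁹)(768)(0.149) ≈ 1.83×10⁻¹⁷ J.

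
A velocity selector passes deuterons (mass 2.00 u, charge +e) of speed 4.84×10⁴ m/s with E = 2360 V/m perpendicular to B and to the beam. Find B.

B = 0.0488 T

Balance of forces in the selector: qE = qvB ⇒ B = E/v.
B = 2360/4.84×10⁴ = 0.0488 T.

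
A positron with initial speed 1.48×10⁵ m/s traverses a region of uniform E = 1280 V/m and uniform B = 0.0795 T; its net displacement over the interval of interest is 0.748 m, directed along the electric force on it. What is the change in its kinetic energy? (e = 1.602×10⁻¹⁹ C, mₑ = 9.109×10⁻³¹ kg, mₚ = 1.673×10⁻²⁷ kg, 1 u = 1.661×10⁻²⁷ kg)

The magnetic force is always ⟂ v and does no work; only the electric force changes KE.
ΔKE = F_E · d = |q|E d = (1.602×10⁻¹⁹)(1280)(0.748) ≈ 1.53×10⁻¹⁶ J.

ΔKE ≈ 1.53×10⁻¹⁶ J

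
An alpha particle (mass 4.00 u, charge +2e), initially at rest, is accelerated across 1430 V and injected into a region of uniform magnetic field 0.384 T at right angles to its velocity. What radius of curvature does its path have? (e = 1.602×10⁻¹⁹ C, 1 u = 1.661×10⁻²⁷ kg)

r ≈ 0.0201 m

Acceleration: |q|V = ½mv² ⇒ v = √(2|q|V/m) = √(2·3.204×10⁻¹⁹·1430/6.644×10⁻²⁷) ≈ 3.714×10⁵ m/s.
In the field: r = mv/(|q|B) = (6.644×10⁻²⁷)(3.714×10⁵)/((3.204×10⁻¹⁹)(0.384)) ≈ 0.0201 m.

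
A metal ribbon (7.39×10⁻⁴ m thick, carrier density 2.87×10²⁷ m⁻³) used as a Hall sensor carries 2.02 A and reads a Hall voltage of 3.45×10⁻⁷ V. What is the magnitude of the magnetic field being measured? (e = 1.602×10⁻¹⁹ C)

B ≈ 0.0580 T

From V_H = IB/(n e t), B = V_H n e t / I.
B = (3.45×10⁻⁷)(2.87×10²⁷)(1.602×10⁻¹⁹)(7.39×10⁻⁴)/2.02 ≈ 0.0580 T.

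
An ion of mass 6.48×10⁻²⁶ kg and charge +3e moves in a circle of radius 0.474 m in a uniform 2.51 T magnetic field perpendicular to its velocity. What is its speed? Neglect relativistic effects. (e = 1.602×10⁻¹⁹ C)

From |q|vB = mv²/r, v = |q|Br/m.
v = (4.806×10⁻¹⁹)(2.51)(0.474)/6.48×10⁻²⁶ ≈ 8.82×10⁶ m/s.

v ≈ 8.82×10⁶ m/s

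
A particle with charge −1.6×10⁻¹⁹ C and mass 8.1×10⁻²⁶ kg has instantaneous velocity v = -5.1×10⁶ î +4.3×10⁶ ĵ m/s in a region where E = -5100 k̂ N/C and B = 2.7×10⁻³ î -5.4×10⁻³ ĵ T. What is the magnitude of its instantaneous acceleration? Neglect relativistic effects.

v×B = (0, 0, 1.59×10⁴) N/C.
E + v×B = (0, 0, 1.08×10⁴) N/C.
F = q(E + v×B) = (−1.6×10⁻¹⁹ C)·(0, 0, 1.08×10⁴) = (0, 0, -1.73×10⁻¹⁵) N.
|a| = |F|/m = 1.733×10⁻¹⁵/8.1×10⁻²⁶ ≈ 2.14×10¹⁰ m/s².

|a| ≈ 2.14×10¹⁰ m/s²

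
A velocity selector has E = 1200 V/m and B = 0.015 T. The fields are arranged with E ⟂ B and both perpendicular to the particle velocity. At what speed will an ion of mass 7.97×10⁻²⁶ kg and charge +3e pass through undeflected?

For undeflected motion the electric and magnetic forces balance: qE = qvB.
v = E/B = 1200/0.015 = 8.0×10⁴ m/s.

v = 8.0×10⁴ m/s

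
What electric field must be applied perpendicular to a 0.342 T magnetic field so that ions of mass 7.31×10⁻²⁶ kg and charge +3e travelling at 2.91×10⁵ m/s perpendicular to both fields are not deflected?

E = 9.95×10⁴ V/m

For straight-line motion qE = qvB, so E = vB.
E = 2.91×10⁵ × 0.342 = 9.95×10⁴ V/m.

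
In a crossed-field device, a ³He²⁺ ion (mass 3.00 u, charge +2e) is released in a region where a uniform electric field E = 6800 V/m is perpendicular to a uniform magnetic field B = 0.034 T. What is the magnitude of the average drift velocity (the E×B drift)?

The E×B drift speed is v_d = E/B.
v_d = 6800/0.034 = 2.0×10⁵ m/s.

v_d ≈ 2.0×10⁵ m/s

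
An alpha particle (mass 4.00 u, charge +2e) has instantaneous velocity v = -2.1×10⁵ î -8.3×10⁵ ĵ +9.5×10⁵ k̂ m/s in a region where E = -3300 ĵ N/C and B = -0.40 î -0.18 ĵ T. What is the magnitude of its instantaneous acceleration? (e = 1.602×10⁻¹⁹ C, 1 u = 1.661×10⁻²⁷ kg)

|a| ≈ 2.47×10¹³ m/s²

v×B = (1.71×10⁵, -3.80×10⁵, -2.94×10⁵) N/C.
E + v×B = (1.71×10⁵, -3.83×10⁵, -2.94×10⁵) N/C.
F = q(E + v×B) = (3.204×10⁻¹⁹ C)·(1.71×10⁵, -3.83×10⁵, -2.94×10⁵) = (5.48×10⁻¹⁴, -1.23×10⁻¹³, -9.43×10⁻¹⁴) N.
|a| = |F|/m = 1.642×10⁻¹³/6.644×10⁻²⁷ ≈ 2.47×10¹³ m/s².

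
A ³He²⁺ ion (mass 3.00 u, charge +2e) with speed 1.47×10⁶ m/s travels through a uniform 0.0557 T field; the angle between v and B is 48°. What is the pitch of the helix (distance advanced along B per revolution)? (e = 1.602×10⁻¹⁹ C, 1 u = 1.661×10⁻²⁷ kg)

v∥ = v cosθ = 1.47×10⁶·cos48° ≈ 9.836×10⁵ m/s.
T = 2πm/(|q|B) = 2π(4.983×10⁻²⁷)/((3.204×10⁻¹⁹)(0.0557)) ≈ 1.754×10⁻⁶ s.
pitch = v∥ T = (9.836×10⁵)(1.754×10⁻⁶) ≈ 1.73 m.

p ≈ 1.73 m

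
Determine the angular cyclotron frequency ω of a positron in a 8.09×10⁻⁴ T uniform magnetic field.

ω = |q|B/m.
ω = (1.602×10⁻¹⁹)(8.09×10⁻⁴)/9.109×10⁻³¹ ≈ 1.42×10⁸ rad/s.

ω ≈ 1.42×10⁸ rad/s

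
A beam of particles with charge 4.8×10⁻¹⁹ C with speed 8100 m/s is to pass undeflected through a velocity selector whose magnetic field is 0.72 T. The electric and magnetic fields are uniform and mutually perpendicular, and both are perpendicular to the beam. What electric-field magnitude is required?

For straight-line motion qE = qvB, so E = vB.
E = 8100 × 0.72 = 5800 V/m.

E = 5800 V/m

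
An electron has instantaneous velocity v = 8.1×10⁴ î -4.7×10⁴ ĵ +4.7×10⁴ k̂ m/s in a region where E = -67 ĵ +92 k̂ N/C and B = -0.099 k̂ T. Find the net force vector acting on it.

v×B = (4650, 8020, 0) N/C.
E + v×B = (4650, 7950, 92.0) N/C.
F = q(E + v×B) = (−1.602×10⁻¹⁹ C)·(4650, 7950, 92.0) = (-7.45×10⁻¹⁶, -1.27×10⁻¹⁵, -1.47×10⁻¹⁷) N.

F ≈ (-7.45×10⁻¹⁶, -1.27×10⁻¹⁵, -1.47×10⁻¹⁷) N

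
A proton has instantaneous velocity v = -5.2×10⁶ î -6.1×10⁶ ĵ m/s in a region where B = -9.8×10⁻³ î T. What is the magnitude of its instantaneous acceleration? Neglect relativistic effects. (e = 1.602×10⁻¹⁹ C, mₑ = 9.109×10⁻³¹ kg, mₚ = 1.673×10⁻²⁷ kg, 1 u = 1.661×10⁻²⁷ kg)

v×B = (0, 0, -5.98×10⁴) N/C.
F = q v×B = (1.602×10⁻¹⁹ C)·(0, 0, -5.98×10⁴) = (0, 0, -9.58×10⁻¹⁵) N.
|a| = |F|/m = 9.577×10⁻¹⁵/1.673×10⁻²⁷ ≈ 5.72×10¹² m/s².

|a| ≈ 5.72×10¹² m/s²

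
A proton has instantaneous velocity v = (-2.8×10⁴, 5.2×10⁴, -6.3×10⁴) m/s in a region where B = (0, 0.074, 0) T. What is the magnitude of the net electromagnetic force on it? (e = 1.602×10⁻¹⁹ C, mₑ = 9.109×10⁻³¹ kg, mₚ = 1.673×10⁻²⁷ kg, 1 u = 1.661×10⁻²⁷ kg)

|F| ≈ 8.17×10⁻¹⁶ N

v×B = (4660, 0, -2070) N/C.
F = q v×B = (1.602×10⁻¹⁹ C)·(4660, 0, -2070) = (7.47×10⁻¹⁶, 0, -3.32×10⁻¹⁶) N.
|F| = 8.17×10⁻¹⁶ N.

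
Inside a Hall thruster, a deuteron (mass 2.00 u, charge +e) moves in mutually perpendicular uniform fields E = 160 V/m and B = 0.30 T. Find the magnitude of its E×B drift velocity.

v_d ≈ 530 m/s

In crossed fields the guiding centre drifts at v_d = |E×B|/B² = E/B, independent of charge and mass.
v_d = 160/0.30 = 530 m/s.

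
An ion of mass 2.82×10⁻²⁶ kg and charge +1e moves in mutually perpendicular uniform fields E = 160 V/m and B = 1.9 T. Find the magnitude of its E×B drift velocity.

The E×B drift speed is v_d = E/B.
v_d = 160/1.9 = 84 m/s.

v_d ≈ 84 m/s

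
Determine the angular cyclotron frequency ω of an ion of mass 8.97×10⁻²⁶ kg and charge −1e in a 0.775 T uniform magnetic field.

ω = |q|B/m.
ω = (1.602×10⁻¹⁹)(0.775)/8.97×10⁻²⁶ ≈ 1.38×10⁶ rad/s.

ω ≈ 1.38×10⁶ rad/s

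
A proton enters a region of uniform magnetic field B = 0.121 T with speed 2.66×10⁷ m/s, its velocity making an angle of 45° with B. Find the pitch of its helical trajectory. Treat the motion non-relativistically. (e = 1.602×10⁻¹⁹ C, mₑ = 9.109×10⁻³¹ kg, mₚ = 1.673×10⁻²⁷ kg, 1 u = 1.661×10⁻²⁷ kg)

p ≈ 10.2 m

v∥ = v cosθ = 2.66×10⁷·cos45° ≈ 1.881×10⁷ m/s.
T = 2πm/(|q|B) = 2π(1.673×10⁻²⁷)/((1.602×10⁻¹⁹)(0.121)) ≈ 5.423×10⁻⁷ s.
pitch = v∥ T = (1.881×10⁷)(5.423×10⁻⁷) ≈ 10.2 m.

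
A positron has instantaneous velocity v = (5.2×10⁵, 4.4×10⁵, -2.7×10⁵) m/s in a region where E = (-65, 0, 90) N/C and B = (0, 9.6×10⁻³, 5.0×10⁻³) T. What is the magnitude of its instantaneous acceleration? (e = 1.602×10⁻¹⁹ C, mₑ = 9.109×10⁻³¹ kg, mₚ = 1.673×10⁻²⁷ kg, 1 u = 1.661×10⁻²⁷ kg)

v×B = (4790, -2600, 4990) N/C.
E + v×B = (4730, -2600, 5080) N/C.
F = q(E + v×B) = (1.602×10⁻¹⁹ C)·(4730, -2600, 5080) = (7.57×10⁻¹⁶, -4.17×10⁻¹⁶, 8.14×10⁻¹⁶) N.
|a| = |F|/m = 1.187×10⁻¹⁵/9.109×10⁻³¹ ≈ 1.30×10¹⁵ m/s².

|a| ≈ 1.30×10¹⁵ m/s²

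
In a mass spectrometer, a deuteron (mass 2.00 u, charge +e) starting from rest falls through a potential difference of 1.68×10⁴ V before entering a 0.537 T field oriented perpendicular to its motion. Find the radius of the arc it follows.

r ≈ 0.0492 m

Acceleration: |q|V = ½mv² ⇒ v = √(2|q|V/m) = √(2·1.602×10⁻¹⁹·1.68×10⁴/3.322×10⁻²⁷) ≈ 1.273×10⁶ m/s.
In the field: r = mv/(|q|B) = (3.322×10⁻²⁷)(1.273×10⁶)/((1.602×10⁻¹⁹)(0.537)) ≈ 0.0492 m.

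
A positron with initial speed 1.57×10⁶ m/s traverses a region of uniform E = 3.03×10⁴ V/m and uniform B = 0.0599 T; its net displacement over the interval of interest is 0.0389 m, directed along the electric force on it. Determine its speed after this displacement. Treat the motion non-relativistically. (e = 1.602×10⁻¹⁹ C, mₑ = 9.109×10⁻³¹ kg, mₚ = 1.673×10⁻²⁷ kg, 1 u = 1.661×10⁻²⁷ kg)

B does no work; ΔKE = |q|E d.
½mv_f² = ½mv₀² + |q|Ed = ½(9.109×10⁻³¹)(1.57×10⁶)² + (1.602×10⁻¹⁹)(3.03×10⁴)(0.0389) ≈ 1.123×10⁻¹⁸ J + 1.888×10⁻¹⁶ J ≈ 1.899×10⁻¹⁶ J.
v_f = √(2·1.899×10⁻¹⁶/9.109×10⁻³¹) ≈ 2.04×10⁷ m/s.

v_f ≈ 2.04×10⁷ m/s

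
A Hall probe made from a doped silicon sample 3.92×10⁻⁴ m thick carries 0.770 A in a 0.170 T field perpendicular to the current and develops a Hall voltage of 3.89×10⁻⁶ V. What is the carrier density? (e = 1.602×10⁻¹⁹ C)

From V_H = IB/(n e t), n = IB/(V_H e t).
n = (0.770)(0.170)/((3.89×10⁻⁶)(1.602×10⁻¹⁹)(3.92×10⁻⁴)) ≈ 5.36×10²⁶ m⁻³.

n ≈ 5.36×10²⁶ m⁻³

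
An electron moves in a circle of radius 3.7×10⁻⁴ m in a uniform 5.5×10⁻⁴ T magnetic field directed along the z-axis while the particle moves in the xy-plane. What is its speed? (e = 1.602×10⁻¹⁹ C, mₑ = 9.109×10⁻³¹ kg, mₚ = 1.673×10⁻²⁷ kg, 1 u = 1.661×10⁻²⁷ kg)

From |q|vB = mv²/r, v = |q|Br/m.
v = (1.602×10⁻¹⁹)(5.5×10⁻⁴)(3.7×10⁻⁴)/9.109×10⁻³¹ ≈ 3.6×10⁴ m/s.

v ≈ 3.6×10⁴ m/s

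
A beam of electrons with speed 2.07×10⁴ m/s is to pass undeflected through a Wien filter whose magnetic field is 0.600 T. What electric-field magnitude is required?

For straight-line motion qE = qvB, so E = vB.
E = 2.07×10⁴ × 0.600 = 1.24×10⁴ V/m.

E = 1.24×10⁴ V/m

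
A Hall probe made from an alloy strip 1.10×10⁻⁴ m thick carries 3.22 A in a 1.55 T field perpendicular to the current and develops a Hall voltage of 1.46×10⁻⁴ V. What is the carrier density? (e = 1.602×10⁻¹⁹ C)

n ≈ 1.94×10²⁷ m⁻³

From V_H = IB/(n e t), n = IB/(V_H e t).
n = (3.22)(1.55)/((1.46×10⁻⁴)(1.602×10⁻¹⁹)(1.10×10⁻⁴)) ≈ 1.94×10²⁷ m⁻³.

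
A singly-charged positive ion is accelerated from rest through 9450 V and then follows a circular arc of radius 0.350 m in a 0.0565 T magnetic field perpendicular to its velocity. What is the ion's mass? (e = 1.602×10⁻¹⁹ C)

m ≈ 3.31×10⁻²⁷ kg

Combine |q|V = ½mv² and r = mv/(|q|B): eliminate v to get m = qB²r²/(2V).
m = (1.602×10⁻¹⁹)(0.0565)²(0.350)²/(2·9450) ≈ 3.31×10⁻²⁷ kg.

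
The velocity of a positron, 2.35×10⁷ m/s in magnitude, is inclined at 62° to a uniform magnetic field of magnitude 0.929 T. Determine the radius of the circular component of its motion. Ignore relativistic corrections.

v⊥ = v sinθ = 2.35×10⁷·sin62° ≈ 2.075×10⁷ m/s.
r = m v⊥/(|q|B) = (9.109×10⁻³¹)(2.075×10⁷)/((1.602×10⁻¹⁹)(0.929)) ≈ 1.27×10⁻⁴ m.

r ≈ 1.27×10⁻⁴ m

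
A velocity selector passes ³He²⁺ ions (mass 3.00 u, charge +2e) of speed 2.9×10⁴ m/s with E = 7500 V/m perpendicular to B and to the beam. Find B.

B = 0.26 T

Balance of forces in the selector: qE = qvB ⇒ B = E/v.
B = 7500/2.9×10⁴ = 0.26 T.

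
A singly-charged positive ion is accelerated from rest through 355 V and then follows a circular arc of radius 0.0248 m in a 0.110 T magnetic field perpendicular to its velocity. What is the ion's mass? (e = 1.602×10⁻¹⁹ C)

Combine |q|V = ½mv² and r = mv/(|q|B): eliminate v to get m = qB²r²/(2V).
m = (1.602×10⁻¹⁹)(0.110)²(0.0248)²/(2·355) ≈ 1.68×10⁻²⁷ kg.

m ≈ 1.68×10⁻²⁷ kg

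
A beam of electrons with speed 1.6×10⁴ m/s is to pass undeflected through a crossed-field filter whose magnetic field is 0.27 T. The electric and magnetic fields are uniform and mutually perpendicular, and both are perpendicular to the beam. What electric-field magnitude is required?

E = 4300 V/m

For straight-line motion qE = qvB, so E = vB.
E = 1.6×10⁴ × 0.27 = 4300 V/m.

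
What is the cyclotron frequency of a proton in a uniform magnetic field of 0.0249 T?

f ≈ 3.79×10⁵ Hz

f = |q|B/(2πm).
f = (1.602×10⁻¹⁹)(0.0249)/(2π·1.673×10⁻²⁷) ≈ 3.79×10⁵ Hz.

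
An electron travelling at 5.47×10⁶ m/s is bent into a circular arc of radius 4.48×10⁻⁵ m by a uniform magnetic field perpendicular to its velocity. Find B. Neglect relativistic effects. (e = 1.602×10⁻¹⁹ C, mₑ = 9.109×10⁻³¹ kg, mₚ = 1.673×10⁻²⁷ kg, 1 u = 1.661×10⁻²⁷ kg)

From |q|vB = mv²/r, B = mv/(|q|r).
B = (9.109×10⁻³¹)(5.47×10⁶)/((1.602×10⁻¹⁹)(4.48×10⁻⁵)) ≈ 0.694 T.

B ≈ 0.694 T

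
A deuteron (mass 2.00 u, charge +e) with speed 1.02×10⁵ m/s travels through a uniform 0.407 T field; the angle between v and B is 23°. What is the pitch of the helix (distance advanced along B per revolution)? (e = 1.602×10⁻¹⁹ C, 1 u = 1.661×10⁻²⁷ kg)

v∥ = v cosθ = 1.02×10⁵·cos23° ≈ 9.389×10⁴ m/s.
T = 2πm/(|q|B) = 2π(3.322×10⁻²⁷)/((1.602×10⁻¹⁹)(0.407)) ≈ 3.201×10⁻⁷ s.
pitch = v∥ T = (9.389×10⁴)(3.201×10⁻⁷) ≈ 0.0301 m.

p ≈ 0.0301 m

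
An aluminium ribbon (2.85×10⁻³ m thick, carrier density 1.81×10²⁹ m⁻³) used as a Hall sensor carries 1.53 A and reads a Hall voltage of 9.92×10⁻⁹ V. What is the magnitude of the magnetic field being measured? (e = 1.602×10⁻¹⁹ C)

B ≈ 0.536 T

From V_H = IB/(n e t), B = V_H n e t / I.
B = (9.92×10⁻⁹)(1.81×10²⁹)(1.602×10⁻¹⁹)(2.85×10⁻³)/1.53 ≈ 0.536 T.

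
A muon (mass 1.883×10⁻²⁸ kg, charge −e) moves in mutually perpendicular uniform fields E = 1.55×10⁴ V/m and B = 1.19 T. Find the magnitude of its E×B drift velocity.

v_d ≈ 1.30×10⁴ m/s

The E×B drift speed is v_d = E/B.
v_d = 1.55×10⁴/1.19 = 1.30×10⁴ m/s.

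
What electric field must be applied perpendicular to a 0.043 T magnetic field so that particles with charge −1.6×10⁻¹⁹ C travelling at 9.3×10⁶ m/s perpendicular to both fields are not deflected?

For straight-line motion qE = qvB, so E = vB.
E = 9.3×10⁶ × 0.043 = 4.0×10⁵ V/m.

E = 4.0×10⁵ V/m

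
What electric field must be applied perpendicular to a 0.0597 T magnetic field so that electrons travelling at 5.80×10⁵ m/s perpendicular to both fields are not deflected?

For straight-line motion qE = qvB, so E = vB.
E = 5.80×10⁵ × 0.0597 = 3.46×10⁴ V/m.

E = 3.46×10⁴ V/m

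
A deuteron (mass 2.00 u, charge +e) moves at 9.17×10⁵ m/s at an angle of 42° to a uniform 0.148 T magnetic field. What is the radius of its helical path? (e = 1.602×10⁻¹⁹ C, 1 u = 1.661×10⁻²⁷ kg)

v⊥ = v sinθ = 9.17×10⁵·sin42° ≈ 6.136×10⁵ m/s.
r = m v⊥/(|q|B) = (3.322×10⁻²⁷)(6.136×10⁵)/((1.602×10⁻¹⁹)(0.148)) ≈ 0.0860 m.

r ≈ 0.0860 m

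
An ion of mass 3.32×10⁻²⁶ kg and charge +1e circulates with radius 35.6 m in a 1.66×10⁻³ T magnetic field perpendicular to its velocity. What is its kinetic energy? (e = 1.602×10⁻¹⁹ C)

v = |q|Br/m, then KE = ½mv² = (qBr)²/(2m).
v = (1.602×10⁻¹⁹)(1.66×10⁻³)(35.6)/3.32×10⁻²⁶ ≈ 2.852×10⁵ m/s.
KE = ½(3.32×10⁻²⁶)(2.852×10⁵)² ≈ 1.35×10⁻¹⁵ J = 8430 eV.

KE ≈ 8430 eV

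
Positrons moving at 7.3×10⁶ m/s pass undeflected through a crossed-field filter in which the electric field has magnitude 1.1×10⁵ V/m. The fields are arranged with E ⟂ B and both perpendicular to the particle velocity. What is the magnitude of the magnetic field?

Balance of forces in the selector: qE = qvB ⇒ B = E/v.
B = 1.1×10⁵/7.3×10⁶ = 0.015 T.

B = 0.015 T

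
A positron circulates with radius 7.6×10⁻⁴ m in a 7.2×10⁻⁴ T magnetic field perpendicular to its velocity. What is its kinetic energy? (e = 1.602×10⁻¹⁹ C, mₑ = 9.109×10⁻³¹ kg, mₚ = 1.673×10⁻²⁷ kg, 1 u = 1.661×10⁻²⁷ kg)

KE ≈ 0.026 eV

v = |q|Br/m, then KE = ½mv² = (qBr)²/(2m).
v = (1.602×10⁻¹⁹)(7.2×10⁻⁴)(7.6×10⁻⁴)/9.109×10⁻³¹ ≈ 9.624×10⁴ m/s.
KE = ½(9.109×10⁻³¹)(9.624×10⁴)² ≈ 4.2×10⁻²¹ J = 0.026 eV.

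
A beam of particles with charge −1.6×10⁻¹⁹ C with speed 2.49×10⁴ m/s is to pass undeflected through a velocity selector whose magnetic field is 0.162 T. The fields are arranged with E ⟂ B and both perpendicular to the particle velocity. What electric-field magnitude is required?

E = 4030 V/m

For straight-line motion qE = qvB, so E = vB.
E = 2.49×10⁴ × 0.162 = 4030 V/m.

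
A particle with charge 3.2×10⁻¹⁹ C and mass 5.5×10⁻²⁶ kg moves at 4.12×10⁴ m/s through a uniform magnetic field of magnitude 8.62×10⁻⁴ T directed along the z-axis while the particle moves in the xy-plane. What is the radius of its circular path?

r ≈ 8.21 m

The magnetic force provides the centripetal force: |q|vB = mv²/r.
r = mv/(|q|B) = (5.5×10⁻²⁶)(4.12×10⁴)/((3.2×10⁻¹⁹)(8.62×10⁻⁴)) ≈ 8.21 m.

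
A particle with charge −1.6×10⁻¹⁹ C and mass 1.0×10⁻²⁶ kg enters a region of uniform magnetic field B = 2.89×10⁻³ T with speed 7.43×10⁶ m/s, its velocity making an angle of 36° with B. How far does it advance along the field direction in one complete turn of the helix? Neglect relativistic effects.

p ≈ 817 m

v∥ = v cosθ = 7.43×10⁶·cos36° ≈ 6.011×10⁶ m/s.
T = 2πm/(|q|B) = 2π(1.0×10⁻²⁶)/((1.6×10⁻¹⁹)(2.89×10⁻³)) ≈ 1.359×10⁻⁴ s.
pitch = v∥ T = (6.011×10⁶)(1.359×10⁻⁴) ≈ 817 m.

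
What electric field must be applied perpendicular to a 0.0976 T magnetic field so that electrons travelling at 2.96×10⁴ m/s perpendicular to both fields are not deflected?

E = 2890 V/m

For straight-line motion qE = qvB, so E = vB.
E = 2.96×10⁴ × 0.0976 = 2890 V/m.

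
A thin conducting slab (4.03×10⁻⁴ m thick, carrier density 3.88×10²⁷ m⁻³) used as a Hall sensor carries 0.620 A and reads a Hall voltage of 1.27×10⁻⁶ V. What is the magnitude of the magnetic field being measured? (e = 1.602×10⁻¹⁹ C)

From V_H = IB/(n e t), B = V_H n e t / I.
B = (1.27×10⁻⁶)(3.88×10²⁷)(1.602×10⁻¹⁹)(4.03×10⁻⁴)/0.620 ≈ 0.513 T.

B ≈ 0.513 T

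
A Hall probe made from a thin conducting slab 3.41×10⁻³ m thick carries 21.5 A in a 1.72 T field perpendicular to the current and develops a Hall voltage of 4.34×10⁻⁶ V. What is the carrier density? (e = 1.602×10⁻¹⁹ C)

n ≈ 1.56×10²⁸ m⁻³

From V_H = IB/(n e t), n = IB/(V_H e t).
n = (21.5)(1.72)/((4.34×10⁻⁶)(1.602×10⁻¹⁹)(3.41×10⁻³)) ≈ 1.56×10²⁸ m⁻³.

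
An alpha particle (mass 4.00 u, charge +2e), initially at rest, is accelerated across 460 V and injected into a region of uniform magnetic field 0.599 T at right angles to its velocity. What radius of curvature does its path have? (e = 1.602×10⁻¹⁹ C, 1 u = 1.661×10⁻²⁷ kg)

Acceleration: |q|V = ½mv² ⇒ v = √(2|q|V/m) = √(2·3.204×10⁻¹⁹·460/6.644×10⁻²⁷) ≈ 2.106×10⁵ m/s.
In the field: r = mv/(|q|B) = (6.644×10⁻²⁷)(2.106×10⁵)/((3.204×10⁻¹⁹)(0.599)) ≈ 7.29×10⁻³ m.

r ≈ 7.29×10⁻³ m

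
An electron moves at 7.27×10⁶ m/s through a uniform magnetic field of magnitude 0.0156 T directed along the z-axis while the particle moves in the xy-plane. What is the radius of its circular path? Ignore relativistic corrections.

The magnetic force provides the centripetal force: |q|vB = mv²/r.
r = mv/(|q|B) = (9.109×10⁻³¹)(7.27×10⁶)/((1.602×10⁻¹⁹)(0.0156)) ≈ 2.65×10⁻³ m.

r ≈ 2.65×10⁻³ m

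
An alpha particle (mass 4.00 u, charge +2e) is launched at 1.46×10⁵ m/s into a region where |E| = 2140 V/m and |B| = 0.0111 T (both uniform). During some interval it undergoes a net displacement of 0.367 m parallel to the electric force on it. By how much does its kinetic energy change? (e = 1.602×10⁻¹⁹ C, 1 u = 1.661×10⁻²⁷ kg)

ΔKE ≈ 2.52×10⁻¹⁶ J

The magnetic force is always ⟂ v and does no work; only the electric force changes KE.
ΔKE = F_E · d = |q|E d = (3.204×10⁻¹⁹)(2140)(0.367) ≈ 2.52×10⁻¹⁶ J.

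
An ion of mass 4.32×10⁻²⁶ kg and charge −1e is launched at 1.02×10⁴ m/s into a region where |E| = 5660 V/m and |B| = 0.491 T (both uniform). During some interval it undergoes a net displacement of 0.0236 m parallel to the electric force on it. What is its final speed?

v_f ≈ 3.31×10⁴ m/s

B does no work; ΔKE = |q|E d.
½mv_f² = ½mv₀² + |q|Ed = ½(4.32×10⁻²⁶)(1.02×10⁴)² + (1.602×10⁻¹⁹)(5660)(0.0236) ≈ 2.247×10⁻¹⁸ J + 2.140×10⁻¹⁷ J ≈ 2.365×10⁻¹⁷ J.
v_f = √(2·2.365×10⁻¹⁷/4.32×10⁻²⁶) ≈ 3.31×10⁴ m/s.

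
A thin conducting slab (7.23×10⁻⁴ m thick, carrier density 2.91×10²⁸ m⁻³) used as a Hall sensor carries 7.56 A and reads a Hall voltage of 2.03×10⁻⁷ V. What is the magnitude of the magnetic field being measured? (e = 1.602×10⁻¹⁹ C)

B ≈ 0.0905 T

From V_H = IB/(n e t), B = V_H n e t / I.
B = (2.03×10⁻⁷)(2.91×10²⁸)(1.602×10⁻¹⁹)(7.23×10⁻⁴)/7.56 ≈ 0.0905 T.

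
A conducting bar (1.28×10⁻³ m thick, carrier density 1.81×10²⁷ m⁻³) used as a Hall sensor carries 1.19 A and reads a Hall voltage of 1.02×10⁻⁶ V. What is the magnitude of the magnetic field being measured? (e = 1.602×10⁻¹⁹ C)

From V_H = IB/(n e t), B = V_H n e t / I.
B = (1.02×10⁻⁶)(1.81×10²⁷)(1.602×10⁻¹⁹)(1.28×10⁻³)/1.19 ≈ 0.318 T.

B ≈ 0.318 T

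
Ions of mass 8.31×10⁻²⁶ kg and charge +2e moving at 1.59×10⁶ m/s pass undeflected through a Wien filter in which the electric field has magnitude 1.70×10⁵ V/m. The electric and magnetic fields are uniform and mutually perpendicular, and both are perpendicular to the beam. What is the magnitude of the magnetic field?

Balance of forces in the selector: qE = qvB ⇒ B = E/v.
B = 1.70×10⁵/1.59×10⁶ = 0.107 T.

B = 0.107 T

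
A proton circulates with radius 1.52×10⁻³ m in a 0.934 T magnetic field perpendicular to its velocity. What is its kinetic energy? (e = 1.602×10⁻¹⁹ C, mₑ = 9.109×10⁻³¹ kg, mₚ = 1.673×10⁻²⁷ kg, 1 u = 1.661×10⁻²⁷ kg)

KE ≈ 96.5 eV

v = |q|Br/m, then KE = ½mv² = (qBr)²/(2m).
v = (1.602×10⁻¹⁹)(0.934)(1.52×10⁻³)/1.673×10⁻²⁷ ≈ 1.359×10⁵ m/s.
KE = ½(1.673×10⁻²⁷)(1.359×10⁵)² ≈ 1.55×10⁻¹⁷ J = 96.5 eV.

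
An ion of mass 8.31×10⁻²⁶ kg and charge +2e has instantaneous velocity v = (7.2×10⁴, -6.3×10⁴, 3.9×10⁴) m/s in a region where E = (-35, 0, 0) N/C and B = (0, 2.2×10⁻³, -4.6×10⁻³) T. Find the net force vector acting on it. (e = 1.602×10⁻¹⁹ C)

v×B = (204, 331, 158) N/C.
E + v×B = (169, 331, 158) N/C.
F = q(E + v×B) = (3.204×10⁻¹⁹ C)·(169, 331, 158) = (5.41×10⁻¹⁷, 1.06×10⁻¹⁶, 5.08×10⁻¹⁷) N.

F ≈ (5.41×10⁻¹⁷, 1.06×10⁻¹⁶, 5.08×10⁻¹⁷) N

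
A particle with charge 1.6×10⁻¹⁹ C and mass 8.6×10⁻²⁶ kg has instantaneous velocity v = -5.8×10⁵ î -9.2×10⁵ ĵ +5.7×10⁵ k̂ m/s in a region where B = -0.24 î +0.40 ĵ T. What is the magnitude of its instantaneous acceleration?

|a| ≈ 9.77×10¹¹ m/s²

v×B = (-2.28×10⁵, -1.37×10⁵, -4.53×10⁵) N/C.
F = q v×B = (1.6×10⁻¹⁹ C)·(-2.28×10⁵, -1.37×10⁵, -4.53×10⁵) = (-3.65×10⁻¹⁴, -2.19×10⁻¹⁴, -7.24×10⁻¹⁴) N.
|a| = |F|/m = 8.402×10⁻¹⁴/8.6×10⁻²⁶ ≈ 9.77×10¹¹ m/s².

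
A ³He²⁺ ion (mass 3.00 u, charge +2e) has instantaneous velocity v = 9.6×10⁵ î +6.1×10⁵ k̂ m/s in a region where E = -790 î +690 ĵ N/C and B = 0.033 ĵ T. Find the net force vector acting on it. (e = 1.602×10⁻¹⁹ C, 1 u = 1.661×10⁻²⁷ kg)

v×B = (-2.01×10⁴, 0, 3.17×10⁴) N/C.
E + v×B = (-2.09×10⁴, 690, 3.17×10⁴) N/C.
F = q(E + v×B) = (3.204×10⁻¹⁹ C)·(-2.09×10⁴, 690, 3.17×10⁴) = (-6.70×10⁻¹⁵, 2.21×10⁻¹⁶, 1.02×10⁻¹⁴) N.

F ≈ (-6.70×10⁻¹⁵, 2.21×10⁻¹⁶, 1.02×10⁻¹⁴) N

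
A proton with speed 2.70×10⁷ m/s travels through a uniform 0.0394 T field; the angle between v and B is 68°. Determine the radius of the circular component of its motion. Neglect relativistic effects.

r ≈ 6.64 m

v⊥ = v sinθ = 2.70×10⁷·sin68° ≈ 2.503×10⁷ m/s.
r = m v⊥/(|q|B) = (1.673×10⁻²⁷)(2.503×10⁷)/((1.602×10⁻¹⁹)(0.0394)) ≈ 6.64 m.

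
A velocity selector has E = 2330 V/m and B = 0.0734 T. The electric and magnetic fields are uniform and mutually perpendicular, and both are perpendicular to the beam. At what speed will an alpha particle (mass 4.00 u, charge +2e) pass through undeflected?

v = 3.17×10⁴ m/s

Zero net Lorentz force requires |qE| = |q v×B|, i.e. E = vB.
v = E/B = 2330/0.0734 = 3.17×10⁴ m/s.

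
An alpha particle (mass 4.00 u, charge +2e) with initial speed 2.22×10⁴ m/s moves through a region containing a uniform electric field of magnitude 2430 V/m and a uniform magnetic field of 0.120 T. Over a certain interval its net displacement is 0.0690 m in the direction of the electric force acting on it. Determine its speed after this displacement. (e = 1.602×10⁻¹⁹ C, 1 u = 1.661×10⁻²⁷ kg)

v_f ≈ 1.29×10⁵ m/s

B does no work; ΔKE = |q|E d.
½mv_f² = ½mv₀² + |q|Ed = ½(6.644×10⁻²⁷)(2.22×10⁴)² + (3.204×10⁻¹⁹)(2430)(0.0690) ≈ 1.637×10⁻¹⁸ J + 5.372×10⁻¹⁷ J ≈ 5.536×10⁻¹⁷ J.
v_f = √(2·5.536×10⁻¹⁷/6.644×10⁻²⁷) ≈ 1.29×10⁵ m/s.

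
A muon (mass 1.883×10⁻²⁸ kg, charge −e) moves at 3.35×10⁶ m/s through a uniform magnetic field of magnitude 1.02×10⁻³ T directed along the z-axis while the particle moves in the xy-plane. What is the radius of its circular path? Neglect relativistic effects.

r ≈ 3.86 m

The magnetic force provides the centripetal force: |q|vB = mv²/r.
r = mv/(|q|B) = (1.883×10⁻²⁸)(3.35×10⁶)/((1.602×10⁻¹⁹)(1.02×10⁻³)) ≈ 3.86 m.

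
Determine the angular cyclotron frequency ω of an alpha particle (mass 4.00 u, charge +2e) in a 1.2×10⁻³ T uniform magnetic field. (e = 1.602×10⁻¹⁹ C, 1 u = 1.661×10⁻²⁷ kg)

ω = |q|B/m.
ω = (3.204×10⁻¹⁹)(1.2×10⁻³)/6.644×10⁻²⁷ ≈ 5.8×10⁴ rad/s.

ω ≈ 5.8×10⁴ rad/s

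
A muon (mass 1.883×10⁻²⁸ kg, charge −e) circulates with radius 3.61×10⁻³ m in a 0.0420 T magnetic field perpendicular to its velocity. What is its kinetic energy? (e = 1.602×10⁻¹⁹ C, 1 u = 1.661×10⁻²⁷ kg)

v = |q|Br/m, then KE = ½mv² = (qBr)²/(2m).
v = (1.602×10⁻¹⁹)(0.0420)(3.61×10⁻³)/1.883×10⁻²⁸ ≈ 1.290×10⁵ m/s.
KE = ½(1.883×10⁻²⁸)(1.290×10⁵)² ≈ 1.57×10⁻¹⁸ J.

KE ≈ 1.57×10⁻¹⁸ J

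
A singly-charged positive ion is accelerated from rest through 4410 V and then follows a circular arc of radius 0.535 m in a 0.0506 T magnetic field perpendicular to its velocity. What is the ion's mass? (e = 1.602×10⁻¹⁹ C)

m ≈ 1.33×10⁻²⁶ kg

Combine |q|V = ½mv² and r = mv/(|q|B): eliminate v to get m = qB²r²/(2V).
m = (1.602×10⁻¹⁹)(0.0506)²(0.535)²/(2·4410) ≈ 1.33×10⁻²⁶ kg.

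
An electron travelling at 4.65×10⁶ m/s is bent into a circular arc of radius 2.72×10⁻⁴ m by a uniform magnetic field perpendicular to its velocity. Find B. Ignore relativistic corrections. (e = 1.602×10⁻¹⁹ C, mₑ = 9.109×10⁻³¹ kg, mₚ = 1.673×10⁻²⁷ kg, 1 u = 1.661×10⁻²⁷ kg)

From |q|vB = mv²/r, B = mv/(|q|r).
B = (9.109×10⁻³¹)(4.65×10⁶)/((1.602×10⁻¹⁹)(2.72×10⁻⁴)) ≈ 0.0972 T.

B ≈ 0.0972 T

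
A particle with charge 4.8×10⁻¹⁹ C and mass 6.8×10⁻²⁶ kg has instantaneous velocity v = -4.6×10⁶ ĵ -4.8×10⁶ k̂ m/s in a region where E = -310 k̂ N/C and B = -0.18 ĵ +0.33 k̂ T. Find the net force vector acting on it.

F ≈ (-1.14×10⁻¹², 0, -1.49×10⁻¹⁶) N

v×B = (-2.38×10⁶, 0, 0) N/C.
E + v×B = (-2.38×10⁶, 0, -310) N/C.
F = q(E + v×B) = (4.8×10⁻¹⁹ C)·(-2.38×10⁶, 0, -310) = (-1.14×10⁻¹², 0, -1.49×10⁻¹⁶) N.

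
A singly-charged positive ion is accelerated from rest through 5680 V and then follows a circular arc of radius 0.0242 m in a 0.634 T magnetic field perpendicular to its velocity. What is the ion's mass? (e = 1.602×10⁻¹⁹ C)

m ≈ 3.32×10⁻²⁷ kg

Combine |q|V = ½mv² and r = mv/(|q|B): eliminate v to get m = qB²r²/(2V).
m = (1.602×10⁻¹⁹)(0.634)²(0.0242)²/(2·5680) ≈ 3.32×10⁻²⁷ kg.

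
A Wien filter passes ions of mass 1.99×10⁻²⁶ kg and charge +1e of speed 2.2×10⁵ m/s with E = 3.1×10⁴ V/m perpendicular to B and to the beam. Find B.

Balance of forces in the selector: qE = qvB ⇒ B = E/v.
B = 3.1×10⁴/2.2×10⁵ = 0.14 T.

B = 0.14 T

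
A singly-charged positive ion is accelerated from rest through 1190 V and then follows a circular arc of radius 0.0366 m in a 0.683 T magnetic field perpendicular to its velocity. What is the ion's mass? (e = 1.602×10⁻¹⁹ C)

m ≈ 4.21×10⁻²⁶ kg

Combine |q|V = ½mv² and r = mv/(|q|B): eliminate v to get m = qB²r²/(2V).
m = (1.602×10⁻¹⁹)(0.683)²(0.0366)²/(2·1190) ≈ 4.21×10⁻²⁶ kg.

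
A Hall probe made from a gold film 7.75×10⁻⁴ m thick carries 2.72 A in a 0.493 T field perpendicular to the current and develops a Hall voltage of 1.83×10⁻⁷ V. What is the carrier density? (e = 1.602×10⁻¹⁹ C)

n ≈ 5.90×10²⁸ m⁻³

From V_H = IB/(n e t), n = IB/(V_H e t).
n = (2.72)(0.493)/((1.83×10⁻⁷)(1.602×10⁻¹⁹)(7.75×10⁻⁴)) ≈ 5.90×10²⁸ m⁻³.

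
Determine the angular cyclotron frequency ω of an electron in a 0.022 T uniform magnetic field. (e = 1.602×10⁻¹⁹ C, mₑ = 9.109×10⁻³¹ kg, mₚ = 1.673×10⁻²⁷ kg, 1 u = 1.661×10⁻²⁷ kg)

ω = |q|B/m.
ω = (1.602×10⁻¹⁹)(0.022)/9.109×10⁻³¹ ≈ 3.9×10⁹ rad/s.

ω ≈ 3.9×10⁹ rad/s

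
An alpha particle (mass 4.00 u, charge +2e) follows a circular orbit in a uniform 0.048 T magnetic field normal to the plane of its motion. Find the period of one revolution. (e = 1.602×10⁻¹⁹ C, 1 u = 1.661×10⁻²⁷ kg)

T ≈ 2.7×10⁻⁶ s

The cyclotron period depends only on m, q, B: T = 2πm/(|q|B).
T = 2π(6.644×10⁻²⁷)/((3.204×10⁻¹⁹)(0.048)) ≈ 2.7×10⁻⁶ s.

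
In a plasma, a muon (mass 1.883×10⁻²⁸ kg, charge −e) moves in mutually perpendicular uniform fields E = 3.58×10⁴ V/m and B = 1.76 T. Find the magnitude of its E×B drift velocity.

The steady drift has the magnetic force balancing the electric force, so v_d = E/B.
v_d = 3.58×10⁴/1.76 = 2.03×10⁴ m/s.

v_d ≈ 2.03×10⁴ m/s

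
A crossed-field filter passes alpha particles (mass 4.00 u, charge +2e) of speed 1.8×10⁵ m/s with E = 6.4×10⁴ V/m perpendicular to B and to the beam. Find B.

Balance of forces in the selector: qE = qvB ⇒ B = E/v.
B = 6.4×10⁴/1.8×10⁵ = 0.36 T.

B = 0.36 T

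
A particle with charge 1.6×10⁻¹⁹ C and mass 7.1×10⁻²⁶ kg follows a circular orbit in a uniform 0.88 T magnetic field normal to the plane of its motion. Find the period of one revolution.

T ≈ 3.2×10⁻⁶ s

The cyclotron period depends only on m, q, B: T = 2πm/(|q|B).
T = 2π(7.1×10⁻²⁶)/((1.6×10⁻¹⁹)(0.88)) ≈ 3.2×10⁻⁶ s.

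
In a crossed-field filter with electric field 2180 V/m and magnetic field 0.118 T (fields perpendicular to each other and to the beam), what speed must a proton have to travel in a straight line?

Zero net Lorentz force requires |qE| = |q v×B|, i.e. E = vB.
v = E/B = 2180/0.118 = 1.85×10⁴ m/s.

v = 1.85×10⁴ m/s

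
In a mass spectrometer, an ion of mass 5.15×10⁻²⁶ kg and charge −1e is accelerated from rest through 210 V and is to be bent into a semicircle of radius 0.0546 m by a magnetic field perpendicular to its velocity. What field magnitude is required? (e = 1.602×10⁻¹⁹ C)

B ≈ 0.213 T

v = √(2|q|V/m) = √(2·1.602×10⁻¹⁹·210/5.15×10⁻²⁶) ≈ 3.615×10⁴ m/s.
B = mv/(|q|r) = (5.15×10⁻²⁶)(3.615×10⁴)/((1.602×10⁻¹⁹)(0.0546)) ≈ 0.213 T.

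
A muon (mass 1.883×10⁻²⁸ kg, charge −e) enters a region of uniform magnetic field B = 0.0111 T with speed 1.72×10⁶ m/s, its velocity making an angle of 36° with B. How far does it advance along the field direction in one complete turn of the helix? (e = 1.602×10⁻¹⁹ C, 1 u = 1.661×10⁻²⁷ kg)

p ≈ 0.926 m

v∥ = v cosθ = 1.72×10⁶·cos36° ≈ 1.392×10⁶ m/s.
T = 2πm/(|q|B) = 2π(1.883×10⁻²⁸)/((1.602×10⁻¹⁹)(0.0111)) ≈ 6.653×10⁻⁷ s.
pitch = v∥ T = (1.392×10⁶)(6.653×10⁻⁷) ≈ 0.926 m.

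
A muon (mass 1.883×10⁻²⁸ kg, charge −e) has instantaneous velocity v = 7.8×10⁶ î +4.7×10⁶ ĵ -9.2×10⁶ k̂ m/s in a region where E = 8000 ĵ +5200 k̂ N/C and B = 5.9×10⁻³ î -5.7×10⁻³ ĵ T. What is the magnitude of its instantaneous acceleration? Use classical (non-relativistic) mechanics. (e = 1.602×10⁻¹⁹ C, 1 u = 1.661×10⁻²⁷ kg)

v×B = (-5.24×10⁴, -5.43×10⁴, -7.22×10⁴) N/C.
E + v×B = (-5.24×10⁴, -4.63×10⁴, -6.70×10⁴) N/C.
F = q(E + v×B) = (−1.602×10⁻¹⁹ C)·(-5.24×10⁴, -4.63×10⁴, -6.70×10⁴) = (8.40×10⁻¹⁵, 7.41×10⁻¹⁵, 1.07×10⁻¹⁴) N.
|a| = |F|/m = 1.551×10⁻¹⁴/1.883×10⁻²⁸ ≈ 8.24×10¹³ m/s².

|a| ≈ 8.24×10¹³ m/s²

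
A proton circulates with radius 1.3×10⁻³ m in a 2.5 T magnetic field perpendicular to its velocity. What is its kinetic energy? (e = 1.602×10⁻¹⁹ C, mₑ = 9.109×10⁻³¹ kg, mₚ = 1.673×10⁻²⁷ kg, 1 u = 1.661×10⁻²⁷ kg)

v = |q|Br/m, then KE = ½mv² = (qBr)²/(2m).
v = (1.602×10⁻¹⁹)(2.5)(1.3×10⁻³)/1.673×10⁻²⁷ ≈ 3.112×10⁵ m/s.
KE = ½(1.673×10⁻²⁷)(3.112×10⁵)² ≈ 8.1×10⁻¹⁷ J.

KE ≈ 8.1×10⁻¹⁷ J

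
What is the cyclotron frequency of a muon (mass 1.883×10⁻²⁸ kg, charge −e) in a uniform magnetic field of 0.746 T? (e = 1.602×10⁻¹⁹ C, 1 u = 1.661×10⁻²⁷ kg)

f ≈ 1.01×10⁸ Hz

f = |q|B/(2πm).
f = (1.602×10⁻¹⁹)(0.746)/(2π·1.883×10⁻²⁸) ≈ 1.01×10⁸ Hz.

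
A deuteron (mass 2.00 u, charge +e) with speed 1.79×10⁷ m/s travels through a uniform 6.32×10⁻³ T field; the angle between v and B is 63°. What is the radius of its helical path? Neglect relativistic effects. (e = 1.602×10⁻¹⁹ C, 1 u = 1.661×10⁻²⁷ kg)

r ≈ 52.3 m

v⊥ = v sinθ = 1.79×10⁷·sin63° ≈ 1.595×10⁷ m/s.
r = m v⊥/(|q|B) = (3.322×10⁻²⁷)(1.595×10⁷)/((1.602×10⁻¹⁹)(6.32×10⁻³)) ≈ 52.3 m.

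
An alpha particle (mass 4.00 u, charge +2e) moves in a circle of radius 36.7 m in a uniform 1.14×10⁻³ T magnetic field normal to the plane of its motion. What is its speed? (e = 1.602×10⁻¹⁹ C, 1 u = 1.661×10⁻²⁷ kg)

v ≈ 2.02×10⁶ m/s

From |q|vB = mv²/r, v = |q|Br/m.
v = (3.204×10⁻¹⁹)(1.14×10⁻³)(36.7)/6.644×10⁻²⁷ ≈ 2.02×10⁶ m/s.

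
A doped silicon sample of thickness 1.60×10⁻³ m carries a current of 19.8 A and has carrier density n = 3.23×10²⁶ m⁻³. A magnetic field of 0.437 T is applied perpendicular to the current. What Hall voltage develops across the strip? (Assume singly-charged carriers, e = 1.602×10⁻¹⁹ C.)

V_H = IB/(n e t).
V_H = (19.8)(0.437)/((3.23×10²⁶)(1.602×10⁻¹⁹)(1.60×10⁻³)) ≈ 1.05×10⁻⁴ V.

V_H ≈ 1.05×10⁻⁴ V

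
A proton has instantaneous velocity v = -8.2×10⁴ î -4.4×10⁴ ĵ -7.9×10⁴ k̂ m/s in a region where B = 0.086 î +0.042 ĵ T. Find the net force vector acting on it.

F ≈ (5.32×10⁻¹⁶, -1.09×10⁻¹⁵, 5.45×10⁻¹⁷) N

v×B = (3320, -6790, 340) N/C.
F = q v×B = (1.602×10⁻¹⁹ C)·(3320, -6790, 340) = (5.32×10⁻¹⁶, -1.09×10⁻¹⁵, 5.45×10⁻¹⁷) N.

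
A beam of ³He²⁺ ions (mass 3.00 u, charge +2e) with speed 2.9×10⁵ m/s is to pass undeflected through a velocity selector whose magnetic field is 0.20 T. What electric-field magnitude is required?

E = 5.8×10⁴ V/m

For straight-line motion qE = qvB, so E = vB.
E = 2.9×10⁵ × 0.20 = 5.8×10⁴ V/m.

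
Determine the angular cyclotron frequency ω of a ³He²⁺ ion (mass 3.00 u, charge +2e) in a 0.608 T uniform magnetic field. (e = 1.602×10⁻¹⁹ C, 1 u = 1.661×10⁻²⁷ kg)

ω = |q|B/m.
ω = (3.204×10⁻¹⁹)(0.608)/4.983×10⁻²⁷ ≈ 3.91×10⁷ rad/s.

ω ≈ 3.91×10⁷ rad/s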